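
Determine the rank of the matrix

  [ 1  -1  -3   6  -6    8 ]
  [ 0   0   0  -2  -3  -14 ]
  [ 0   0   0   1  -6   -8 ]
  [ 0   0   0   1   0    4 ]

ρ2 := -1/2·ρ2
ρ3 := ρ3 − ρ2
ρ4 := ρ4 − ρ2
ρ3 := -2/15·ρ3
ρ4 := ρ4 + 3/2·ρ3
ρ2 := ρ2 − 3/2·ρ3
ρ1 := ρ1 + 6·ρ3
ρ1 := ρ1 − 6·ρ2
The reduced form has 3 nonzero rows.

rank = 3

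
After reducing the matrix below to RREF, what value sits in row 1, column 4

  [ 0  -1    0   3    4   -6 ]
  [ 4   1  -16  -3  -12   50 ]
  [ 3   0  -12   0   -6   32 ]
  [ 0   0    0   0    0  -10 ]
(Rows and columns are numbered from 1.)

0

Swap R1 and R2.
  [ 4   1  -16  -3  -12   50 ]
  [ 0  -1    0   3    4   -6 ]
  [ 3   0  -12   0   -6   32 ]
  [ 0   0    0   0    0  -10 ]
Multiply R1 by 1/4.
  [ 1  1/4   -4  -3/4  -3  25/2 ]
  [ 0   -1    0     3   4    -6 ]
  [ 3    0  -12     0  -6    32 ]
  [ 0    0    0     0   0   -10 ]
Subtract 3 times R1 from R3.
  [ 1   1/4  -4  -3/4  -3   25/2 ]
  [ 0    -1   0     3   4     -6 ]
  [ 0  -3/4   0   9/4   3  -11/2 ]
  [ 0     0   0     0   0    -10 ]
Multiply R2 by -1.
  [ 1   1/4  -4  -3/4  -3   25/2 ]
  [ 0     1   0    -3  -4      6 ]
  [ 0  -3/4   0   9/4   3  -11/2 ]
  [ 0     0   0     0   0    -10 ]
Add 3/4 times R2 to R3.
  [ 1  1/4  -4  -3/4  -3  25/2 ]
  [ 0    1   0    -3  -4     6 ]
  [ 0    0   0     0   0    -1 ]
  [ 0    0   0     0   0   -10 ]
Multiply R3 by -1.
  [ 1  1/4  -4  -3/4  -3  25/2 ]
  [ 0    1   0    -3  -4     6 ]
  [ 0    0   0     0   0     1 ]
  [ 0    0   0     0   0   -10 ]
Add 10 times R3 to R4.
  [ 1  1/4  -4  -3/4  -3  25/2 ]
  [ 0    1   0    -3  -4     6 ]
  [ 0    0   0     0   0     1 ]
  [ 0    0   0     0   0     0 ]
Subtract 6 times R3 from R2.
  [ 1  1/4  -4  -3/4  -3  25/2 ]
  [ 0    1   0    -3  -4     0 ]
  [ 0    0   0     0   0     1 ]
  [ 0    0   0     0   0     0 ]
Subtract 25/2 times R3 from R1.
  [ 1  1/4  -4  -3/4  -3  0 ]
  [ 0    1   0    -3  -4  0 ]
  [ 0    0   0     0   0  1 ]
  [ 0    0   0     0   0  0 ]
Subtract 1/4 times R2 from R1.
  [ 1  0  -4   0  -2  0 ]
  [ 0  1   0  -3  -4  0 ]
  [ 0  0   0   0   0  1 ]
  [ 0  0   0   0   0  0 ]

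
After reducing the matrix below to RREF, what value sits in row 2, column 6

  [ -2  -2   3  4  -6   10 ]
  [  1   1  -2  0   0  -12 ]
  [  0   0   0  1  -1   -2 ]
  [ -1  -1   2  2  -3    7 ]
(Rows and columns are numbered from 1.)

R1 → -1/2·R1
  [  1   1  -3/2  -2   3   -5 ]
  [  1   1    -2   0   0  -12 ]
  [  0   0     0   1  -1   -2 ]
  [ -1  -1     2   2  -3    7 ]
R2 → R2 − R1
  [  1   1  -3/2  -2   3  -5 ]
  [  0   0  -1/2   2  -3  -7 ]
  [  0   0     0   1  -1  -2 ]
  [ -1  -1     2   2  -3   7 ]
R4 → R4 + R1
  [ 1  1  -3/2  -2   3  -5 ]
  [ 0  0  -1/2   2  -3  -7 ]
  [ 0  0     0   1  -1  -2 ]
  [ 0  0   1/2   0   0   2 ]
R2 → -2·R2
  [ 1  1  -3/2  -2   3  -5 ]
  [ 0  0     1  -4   6  14 ]
  [ 0  0     0   1  -1  -2 ]
  [ 0  0   1/2   0   0   2 ]
R4 → R4 − 1/2·R2
  [ 1  1  -3/2  -2   3  -5 ]
  [ 0  0     1  -4   6  14 ]
  [ 0  0     0   1  -1  -2 ]
  [ 0  0     0   2  -3  -5 ]
R4 → R4 − 2·R3
  [ 1  1  -3/2  -2   3  -5 ]
  [ 0  0     1  -4   6  14 ]
  [ 0  0     0   1  -1  -2 ]
  [ 0  0     0   0  -1  -1 ]
R4 → -1·R4
  [ 1  1  -3/2  -2   3  -5 ]
  [ 0  0     1  -4   6  14 ]
  [ 0  0     0   1  -1  -2 ]
  [ 0  0     0   0   1   1 ]
R3 → R3 + R4
  [ 1  1  -3/2  -2  3  -5 ]
  [ 0  0     1  -4  6  14 ]
  [ 0  0     0   1  0  -1 ]
  [ 0  0     0   0  1   1 ]
R2 → R2 − 6·R4
  [ 1  1  -3/2  -2  3  -5 ]
  [ 0  0     1  -4  0   8 ]
  [ 0  0     0   1  0  -1 ]
  [ 0  0     0   0  1   1 ]
R1 → R1 − 3·R4
  [ 1  1  -3/2  -2  0  -8 ]
  [ 0  0     1  -4  0   8 ]
  [ 0  0     0   1  0  -1 ]
  [ 0  0     0   0  1   1 ]
R2 → R2 + 4·R3
  [ 1  1  -3/2  -2  0  -8 ]
  [ 0  0     1   0  0   4 ]
  [ 0  0     0   1  0  -1 ]
  [ 0  0     0   0  1   1 ]
R1 → R1 + 2·R3
  [ 1  1  -3/2  0  0  -10 ]
  [ 0  0     1  0  0    4 ]
  [ 0  0     0  1  0   -1 ]
  [ 0  0     0  0  1    1 ]
R1 → R1 + 3/2·R2
  [ 1  1  0  0  0  -4 ]
  [ 0  0  1  0  0   4 ]
  [ 0  0  0  1  0  -1 ]
  [ 0  0  0  0  1   1 ]

4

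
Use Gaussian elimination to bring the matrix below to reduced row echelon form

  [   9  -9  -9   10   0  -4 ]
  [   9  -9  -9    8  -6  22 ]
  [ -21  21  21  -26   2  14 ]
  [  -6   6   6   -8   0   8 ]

Multiply R1 by 1/9.
  [   1  -1  -1  10/9   0  -4/9 ]
  [   9  -9  -9     8  -6    22 ]
  [ -21  21  21   -26   2    14 ]
  [  -6   6   6    -8   0     8 ]
Subtract 9 times R1 from R2.
  [   1  -1  -1  10/9   0  -4/9 ]
  [   0   0   0    -2  -6    26 ]
  [ -21  21  21   -26   2    14 ]
  [  -6   6   6    -8   0     8 ]
Add 21 times R1 to R3.
  [  1  -1  -1  10/9   0  -4/9 ]
  [  0   0   0    -2  -6    26 ]
  [  0   0   0  -8/3   2  14/3 ]
  [ -6   6   6    -8   0     8 ]
Add 6 times R1 to R4.
  [ 1  -1  -1  10/9   0  -4/9 ]
  [ 0   0   0    -2  -6    26 ]
  [ 0   0   0  -8/3   2  14/3 ]
  [ 0   0   0  -4/3   0  16/3 ]
Multiply R2 by -1/2.
  [ 1  -1  -1  10/9  0  -4/9 ]
  [ 0   0   0     1  3   -13 ]
  [ 0   0   0  -8/3  2  14/3 ]
  [ 0   0   0  -4/3  0  16/3 ]
Add 8/3 times R2 to R3.
  [ 1  -1  -1  10/9   0  -4/9 ]
  [ 0   0   0     1   3   -13 ]
  [ 0   0   0     0  10   -30 ]
  [ 0   0   0  -4/3   0  16/3 ]
Add 4/3 times R2 to R4.
  [ 1  -1  -1  10/9   0  -4/9 ]
  [ 0   0   0     1   3   -13 ]
  [ 0   0   0     0  10   -30 ]
  [ 0   0   0     0   4   -12 ]
Multiply R3 by 1/10.
  [ 1  -1  -1  10/9  0  -4/9 ]
  [ 0   0   0     1  3   -13 ]
  [ 0   0   0     0  1    -3 ]
  [ 0   0   0     0  4   -12 ]
Subtract 4 times R3 from R4.
  [ 1  -1  -1  10/9  0  -4/9 ]
  [ 0   0   0     1  3   -13 ]
  [ 0   0   0     0  1    -3 ]
  [ 0   0   0     0  0     0 ]
Subtract 3 times R3 from R2.
  [ 1  -1  -1  10/9  0  -4/9 ]
  [ 0   0   0     1  0    -4 ]
  [ 0   0   0     0  1    -3 ]
  [ 0   0   0     0  0     0 ]
Subtract 10/9 times R2 from R1.
  [ 1  -1  -1  0  0   4 ]
  [ 0   0   0  1  0  -4 ]
  [ 0   0   0  0  1  -3 ]
  [ 0   0   0  0  0   0 ]

[[1, -1, -1, 0, 0, 4], [0, 0, 0, 1, 0, -4], [0, 0, 0, 0, 1, -3], [0, 0, 0, 0, 0, 0]]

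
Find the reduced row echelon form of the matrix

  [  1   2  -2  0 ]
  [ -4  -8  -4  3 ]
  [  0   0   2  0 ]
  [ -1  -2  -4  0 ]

R2 -> R2 + 4·R1
R4 -> R4 + R1
R2 -> -1/12·R2
R3 -> R3 − 2·R2
R4 -> R4 + 6·R2
R3 -> 2·R3
R4 -> R4 + 3/2·R3
R2 -> R2 + 1/4·R3
R1 -> R1 + 2·R2

[[1, 2, 0, 0], [0, 0, 1, 0], [0, 0, 0, 1], [0, 0, 0, 0]]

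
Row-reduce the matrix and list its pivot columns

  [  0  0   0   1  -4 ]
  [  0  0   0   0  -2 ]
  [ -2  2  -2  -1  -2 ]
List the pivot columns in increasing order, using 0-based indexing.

0, 3, 4

r1 ↔ r3
r1 -> -1/2·r1
r2 ↔ r3
r3 -> -1/2·r3
r2 -> r2 + 4·r3
r1 -> r1 − r3
r1 -> r1 − 1/2·r2
Pivot columns are the columns containing a leading 1.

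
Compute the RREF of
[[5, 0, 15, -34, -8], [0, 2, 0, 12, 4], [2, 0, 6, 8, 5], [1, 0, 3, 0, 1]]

R1 -> 1/5·R1
  [ 1  0  3  -34/5  -8/5 ]
  [ 0  2  0     12     4 ]
  [ 2  0  6      8     5 ]
  [ 1  0  3      0     1 ]
R3 -> R3 − 2·R1
  [ 1  0  3  -34/5  -8/5 ]
  [ 0  2  0     12     4 ]
  [ 0  0  0  108/5  41/5 ]
  [ 1  0  3      0     1 ]
R4 -> R4 − R1
  [ 1  0  3  -34/5  -8/5 ]
  [ 0  2  0     12     4 ]
  [ 0  0  0  108/5  41/5 ]
  [ 0  0  0   34/5  13/5 ]
R2 -> 1/2·R2
  [ 1  0  3  -34/5  -8/5 ]
  [ 0  1  0      6     2 ]
  [ 0  0  0  108/5  41/5 ]
  [ 0  0  0   34/5  13/5 ]
R3 -> 5/108·R3
  [ 1  0  3  -34/5    -8/5 ]
  [ 0  1  0      6       2 ]
  [ 0  0  0      1  41/108 ]
  [ 0  0  0   34/5    13/5 ]
R4 -> R4 − 34/5·R3
  [ 1  0  3  -34/5    -8/5 ]
  [ 0  1  0      6       2 ]
  [ 0  0  0      1  41/108 ]
  [ 0  0  0      0    1/54 ]
R4 -> 54·R4
  [ 1  0  3  -34/5    -8/5 ]
  [ 0  1  0      6       2 ]
  [ 0  0  0      1  41/108 ]
  [ 0  0  0      0       1 ]
R3 -> R3 − 41/108·R4
  [ 1  0  3  -34/5  -8/5 ]
  [ 0  1  0      6     2 ]
  [ 0  0  0      1     0 ]
  [ 0  0  0      0     1 ]
R2 -> R2 − 2·R4
  [ 1  0  3  -34/5  -8/5 ]
  [ 0  1  0      6     0 ]
  [ 0  0  0      1     0 ]
  [ 0  0  0      0     1 ]
R1 -> R1 + 8/5·R4
  [ 1  0  3  -34/5  0 ]
  [ 0  1  0      6  0 ]
  [ 0  0  0      1  0 ]
  [ 0  0  0      0  1 ]
R2 -> R2 − 6·R3
  [ 1  0  3  -34/5  0 ]
  [ 0  1  0      0  0 ]
  [ 0  0  0      1  0 ]
  [ 0  0  0      0  1 ]
R1 -> R1 + 34/5·R3
  [ 1  0  3  0  0 ]
  [ 0  1  0  0  0 ]
  [ 0  0  0  1  0 ]
  [ 0  0  0  0  1 ]

[[1, 0, 3, 0, 0], [0, 1, 0, 0, 0], [0, 0, 0, 1, 0], [0, 0, 0, 0, 1]]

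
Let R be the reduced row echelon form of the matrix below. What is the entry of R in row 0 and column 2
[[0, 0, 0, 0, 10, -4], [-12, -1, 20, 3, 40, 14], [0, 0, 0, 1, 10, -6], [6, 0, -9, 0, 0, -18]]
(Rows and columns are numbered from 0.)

Swap ρ1 and ρ2.
  [ -12  -1  20  3  40   14 ]
  [   0   0   0  0  10   -4 ]
  [   0   0   0  1  10   -6 ]
  [   6   0  -9  0   0  -18 ]
Multiply ρ1 by -1/12.
  [ 1  1/12  -5/3  -1/4  -10/3  -7/6 ]
  [ 0     0     0     0     10    -4 ]
  [ 0     0     0     1     10    -6 ]
  [ 6     0    -9     0      0   -18 ]
Subtract 6 times ρ1 from ρ4.
  [ 1  1/12  -5/3  -1/4  -10/3  -7/6 ]
  [ 0     0     0     0     10    -4 ]
  [ 0     0     0     1     10    -6 ]
  [ 0  -1/2     1   3/2     20   -11 ]
Swap ρ2 and ρ4.
  [ 1  1/12  -5/3  -1/4  -10/3  -7/6 ]
  [ 0  -1/2     1   3/2     20   -11 ]
  [ 0     0     0     1     10    -6 ]
  [ 0     0     0     0     10    -4 ]
Multiply ρ2 by -2.
  [ 1  1/12  -5/3  -1/4  -10/3  -7/6 ]
  [ 0     1    -2    -3    -40    22 ]
  [ 0     0     0     1     10    -6 ]
  [ 0     0     0     0     10    -4 ]
Multiply ρ4 by 1/10.
  [ 1  1/12  -5/3  -1/4  -10/3  -7/6 ]
  [ 0     1    -2    -3    -40    22 ]
  [ 0     0     0     1     10    -6 ]
  [ 0     0     0     0      1  -2/5 ]
Subtract 10 times ρ4 from ρ3.
  [ 1  1/12  -5/3  -1/4  -10/3  -7/6 ]
  [ 0     1    -2    -3    -40    22 ]
  [ 0     0     0     1      0    -2 ]
  [ 0     0     0     0      1  -2/5 ]
Add 40 times ρ4 to ρ2.
  [ 1  1/12  -5/3  -1/4  -10/3  -7/6 ]
  [ 0     1    -2    -3      0     6 ]
  [ 0     0     0     1      0    -2 ]
  [ 0     0     0     0      1  -2/5 ]
Add 10/3 times ρ4 to ρ1.
  [ 1  1/12  -5/3  -1/4  0  -5/2 ]
  [ 0     1    -2    -3  0     6 ]
  [ 0     0     0     1  0    -2 ]
  [ 0     0     0     0  1  -2/5 ]
Add 3 times ρ3 to ρ2.
  [ 1  1/12  -5/3  -1/4  0  -5/2 ]
  [ 0     1    -2     0  0     0 ]
  [ 0     0     0     1  0    -2 ]
  [ 0     0     0     0  1  -2/5 ]
Add 1/4 times ρ3 to ρ1.
  [ 1  1/12  -5/3  0  0    -3 ]
  [ 0     1    -2  0  0     0 ]
  [ 0     0     0  1  0    -2 ]
  [ 0     0     0  0  1  -2/5 ]
Subtract 1/12 times ρ2 from ρ1.
  [ 1  0  -3/2  0  0    -3 ]
  [ 0  1    -2  0  0     0 ]
  [ 0  0     0  1  0    -2 ]
  [ 0  0     0  0  1  -2/5 ]

-3/2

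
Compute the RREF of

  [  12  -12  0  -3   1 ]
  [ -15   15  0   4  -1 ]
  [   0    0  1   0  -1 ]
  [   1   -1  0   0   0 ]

[[1, -1, 0, 0, 0], [0, 0, 1, 0, 0], [0, 0, 0, 1, 0], [0, 0, 0, 0, 1]]

R1 -> 1/12·R1
R2 -> R2 + 15·R1
R4 -> R4 − R1
R2 ↔ R3
R3 -> 4·R3
R4 -> R4 − 1/4·R3
R4 -> -3·R4
R3 -> R3 − R4
R2 -> R2 + R4
R1 -> R1 − 1/12·R4
R1 -> R1 + 1/4·R3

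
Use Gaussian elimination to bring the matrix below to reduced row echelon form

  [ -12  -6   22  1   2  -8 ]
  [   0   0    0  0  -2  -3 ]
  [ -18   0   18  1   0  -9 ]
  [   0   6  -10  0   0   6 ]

Multiply ρ1 by -1/12.
  [   1  1/2  -11/6  -1/12  -1/6  2/3 ]
  [   0    0      0      0    -2   -3 ]
  [ -18    0     18      1     0   -9 ]
  [   0    6    -10      0     0    6 ]
Add 18 times ρ1 to ρ3.
  [ 1  1/2  -11/6  -1/12  -1/6  2/3 ]
  [ 0    0      0      0    -2   -3 ]
  [ 0    9    -15   -1/2    -3    3 ]
  [ 0    6    -10      0     0    6 ]
Swap ρ2 and ρ3.
  [ 1  1/2  -11/6  -1/12  -1/6  2/3 ]
  [ 0    9    -15   -1/2    -3    3 ]
  [ 0    0      0      0    -2   -3 ]
  [ 0    6    -10      0     0    6 ]
Multiply ρ2 by 1/9.
  [ 1  1/2  -11/6  -1/12  -1/6  2/3 ]
  [ 0    1   -5/3  -1/18  -1/3  1/3 ]
  [ 0    0      0      0    -2   -3 ]
  [ 0    6    -10      0     0    6 ]
Subtract 6 times ρ2 from ρ4.
  [ 1  1/2  -11/6  -1/12  -1/6  2/3 ]
  [ 0    1   -5/3  -1/18  -1/3  1/3 ]
  [ 0    0      0      0    -2   -3 ]
  [ 0    0      0    1/3     2    4 ]
Swap ρ3 and ρ4.
  [ 1  1/2  -11/6  -1/12  -1/6  2/3 ]
  [ 0    1   -5/3  -1/18  -1/3  1/3 ]
  [ 0    0      0    1/3     2    4 ]
  [ 0    0      0      0    -2   -3 ]
Multiply ρ3 by 3.
  [ 1  1/2  -11/6  -1/12  -1/6  2/3 ]
  [ 0    1   -5/3  -1/18  -1/3  1/3 ]
  [ 0    0      0      1     6   12 ]
  [ 0    0      0      0    -2   -3 ]
Multiply ρ4 by -1/2.
  [ 1  1/2  -11/6  -1/12  -1/6  2/3 ]
  [ 0    1   -5/3  -1/18  -1/3  1/3 ]
  [ 0    0      0      1     6   12 ]
  [ 0    0      0      0     1  3/2 ]
Subtract 6 times ρ4 from ρ3.
  [ 1  1/2  -11/6  -1/12  -1/6  2/3 ]
  [ 0    1   -5/3  -1/18  -1/3  1/3 ]
  [ 0    0      0      1     0    3 ]
  [ 0    0      0      0     1  3/2 ]
Add 1/3 times ρ4 to ρ2.
  [ 1  1/2  -11/6  -1/12  -1/6  2/3 ]
  [ 0    1   -5/3  -1/18     0  5/6 ]
  [ 0    0      0      1     0    3 ]
  [ 0    0      0      0     1  3/2 ]
Add 1/6 times ρ4 to ρ1.
  [ 1  1/2  -11/6  -1/12  0  11/12 ]
  [ 0    1   -5/3  -1/18  0    5/6 ]
  [ 0    0      0      1  0      3 ]
  [ 0    0      0      0  1    3/2 ]
Add 1/18 times ρ3 to ρ2.
  [ 1  1/2  -11/6  -1/12  0  11/12 ]
  [ 0    1   -5/3      0  0      1 ]
  [ 0    0      0      1  0      3 ]
  [ 0    0      0      0  1    3/2 ]
Add 1/12 times ρ3 to ρ1.
  [ 1  1/2  -11/6  0  0  7/6 ]
  [ 0    1   -5/3  0  0    1 ]
  [ 0    0      0  1  0    3 ]
  [ 0    0      0  0  1  3/2 ]
Subtract 1/2 times ρ2 from ρ1.
  [ 1  0    -1  0  0  2/3 ]
  [ 0  1  -5/3  0  0    1 ]
  [ 0  0     0  1  0    3 ]
  [ 0  0     0  0  1  3/2 ]

[[1, 0, -1, 0, 0, 2/3], [0, 1, -5/3, 0, 0, 1], [0, 0, 0, 1, 0, 3], [0, 0, 0, 0, 1, 3/2]]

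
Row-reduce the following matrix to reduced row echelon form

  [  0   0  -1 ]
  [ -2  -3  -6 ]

[[1, 3/2, 0], [0, 0, 1]]

ρ1 ↔ ρ2
  [ -2  -3  -6 ]
  [  0   0  -1 ]
ρ1 → -1/2·ρ1
  [ 1  3/2   3 ]
  [ 0    0  -1 ]
ρ2 → -1·ρ2
  [ 1  3/2  3 ]
  [ 0    0  1 ]
ρ1 → ρ1 − 3·ρ2
  [ 1  3/2  0 ]
  [ 0    0  1 ]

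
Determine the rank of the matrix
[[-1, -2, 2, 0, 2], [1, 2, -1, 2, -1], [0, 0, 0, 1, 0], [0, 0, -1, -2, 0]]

rank = 4

ρ1 ← -1·ρ1
ρ2 ← ρ2 − ρ1
ρ4 ← ρ4 + ρ2
ρ2 ← ρ2 − ρ4
ρ1 ← ρ1 + 2·ρ4
ρ2 ← ρ2 − 2·ρ3
ρ1 ← ρ1 + 2·ρ2
The reduced form has 4 nonzero rows.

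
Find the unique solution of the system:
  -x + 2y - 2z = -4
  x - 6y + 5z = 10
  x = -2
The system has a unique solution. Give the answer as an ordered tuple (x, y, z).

Form the augmented matrix and row-reduce:
  [ -1   2  -2  |  -4 ]
  [  1  -6   5  |  10 ]
  [  1   0   0  |  -2 ]
R1 → -1·R1
  [ 1  -2  2  |   4 ]
  [ 1  -6  5  |  10 ]
  [ 1   0  0  |  -2 ]
R2 → R2 − R1
  [ 1  -2  2  |   4 ]
  [ 0  -4  3  |   6 ]
  [ 1   0  0  |  -2 ]
R3 → R3 − R1
  [ 1  -2   2  |   4 ]
  [ 0  -4   3  |   6 ]
  [ 0   2  -2  |  -6 ]
R2 → -1/4·R2
  [ 1  -2     2  |     4 ]
  [ 0   1  -3/4  |  -3/2 ]
  [ 0   2    -2  |    -6 ]
R3 → R3 − 2·R2
  [ 1  -2     2  |     4 ]
  [ 0   1  -3/4  |  -3/2 ]
  [ 0   0  -1/2  |    -3 ]
R3 → -2·R3
  [ 1  -2     2  |     4 ]
  [ 0   1  -3/4  |  -3/2 ]
  [ 0   0     1  |     6 ]
R2 → R2 + 3/4·R3
  [ 1  -2  2  |  4 ]
  [ 0   1  0  |  3 ]
  [ 0   0  1  |  6 ]
R1 → R1 − 2·R3
  [ 1  -2  0  |  -8 ]
  [ 0   1  0  |   3 ]
  [ 0   0  1  |   6 ]
R1 → R1 + 2·R2
  [ 1  0  0  |  -2 ]
  [ 0  1  0  |   3 ]
  [ 0  0  1  |   6 ]
Reading off the last column: x = -2, y = 3, z = 6.

(-2, 3, 6)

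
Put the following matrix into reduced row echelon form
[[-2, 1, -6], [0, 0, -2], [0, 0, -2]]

[[1, -1/2, 0], [0, 0, 1], [0, 0, 0]]

ρ1 → -1/2·ρ1
  [ 1  -1/2   3 ]
  [ 0     0  -2 ]
  [ 0     0  -2 ]
ρ2 → -1/2·ρ2
  [ 1  -1/2   3 ]
  [ 0     0   1 ]
  [ 0     0  -2 ]
ρ3 → ρ3 + 2·ρ2
  [ 1  -1/2  3 ]
  [ 0     0  1 ]
  [ 0     0  0 ]
ρ1 → ρ1 − 3·ρ2
  [ 1  -1/2  0 ]
  [ 0     0  1 ]
  [ 0     0  0 ]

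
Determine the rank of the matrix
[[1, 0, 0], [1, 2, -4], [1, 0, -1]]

R2 -> R2 − R1
R3 -> R3 − R1
R2 -> 1/2·R2
R3 -> -1·R3
R2 -> R2 + 2·R3
The reduced form has 3 nonzero rows.

rank = 3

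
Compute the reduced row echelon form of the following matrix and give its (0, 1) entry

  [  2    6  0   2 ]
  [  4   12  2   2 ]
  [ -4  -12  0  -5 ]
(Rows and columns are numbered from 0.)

R1 -> 1/2·R1
  [  1    3  0   1 ]
  [  4   12  2   2 ]
  [ -4  -12  0  -5 ]
R2 -> R2 − 4·R1
  [  1    3  0   1 ]
  [  0    0  2  -2 ]
  [ -4  -12  0  -5 ]
R3 -> R3 + 4·R1
  [ 1  3  0   1 ]
  [ 0  0  2  -2 ]
  [ 0  0  0  -1 ]
R2 -> 1/2·R2
  [ 1  3  0   1 ]
  [ 0  0  1  -1 ]
  [ 0  0  0  -1 ]
R3 -> -1·R3
  [ 1  3  0   1 ]
  [ 0  0  1  -1 ]
  [ 0  0  0   1 ]
R2 -> R2 + R3
  [ 1  3  0  1 ]
  [ 0  0  1  0 ]
  [ 0  0  0  1 ]
R1 -> R1 − R3
  [ 1  3  0  0 ]
  [ 0  0  1  0 ]
  [ 0  0  0  1 ]

3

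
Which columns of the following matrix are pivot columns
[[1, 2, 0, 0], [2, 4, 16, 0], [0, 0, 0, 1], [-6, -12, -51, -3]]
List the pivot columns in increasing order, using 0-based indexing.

0, 2, 3

R2 ← R2 − 2·R1
  [  1    2    0   0 ]
  [  0    0   16   0 ]
  [  0    0    0   1 ]
  [ -6  -12  -51  -3 ]
R4 ← R4 + 6·R1
  [ 1  2    0   0 ]
  [ 0  0   16   0 ]
  [ 0  0    0   1 ]
  [ 0  0  -51  -3 ]
R2 ← 1/16·R2
  [ 1  2    0   0 ]
  [ 0  0    1   0 ]
  [ 0  0    0   1 ]
  [ 0  0  -51  -3 ]
R4 ← R4 + 51·R2
  [ 1  2  0   0 ]
  [ 0  0  1   0 ]
  [ 0  0  0   1 ]
  [ 0  0  0  -3 ]
R4 ← R4 + 3·R3
  [ 1  2  0  0 ]
  [ 0  0  1  0 ]
  [ 0  0  0  1 ]
  [ 0  0  0  0 ]
Pivot columns are the columns containing a leading 1.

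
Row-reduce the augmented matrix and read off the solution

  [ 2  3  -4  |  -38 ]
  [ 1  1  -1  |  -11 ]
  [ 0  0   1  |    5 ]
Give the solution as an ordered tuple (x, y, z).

(0, -6, 5)

Multiply r1 by 1/2.
  [ 1  3/2  -2  |  -19 ]
  [ 1    1  -1  |  -11 ]
  [ 0    0   1  |    5 ]
Subtract r1 from r2.
  [ 1   3/2  -2  |  -19 ]
  [ 0  -1/2   1  |    8 ]
  [ 0     0   1  |    5 ]
Multiply r2 by -2.
  [ 1  3/2  -2  |  -19 ]
  [ 0    1  -2  |  -16 ]
  [ 0    0   1  |    5 ]
Add 2 times r3 to r2.
  [ 1  3/2  -2  |  -19 ]
  [ 0    1   0  |   -6 ]
  [ 0    0   1  |    5 ]
Add 2 times r3 to r1.
  [ 1  3/2  0  |  -9 ]
  [ 0    1  0  |  -6 ]
  [ 0    0  1  |   5 ]
Subtract 3/2 times r2 from r1.
  [ 1  0  0  |   0 ]
  [ 0  1  0  |  -6 ]
  [ 0  0  1  |   5 ]
Reading off the last column: x = 0, y = -6, z = 5.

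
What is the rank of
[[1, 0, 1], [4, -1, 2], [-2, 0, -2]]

R2 := R2 − 4·R1
  [  1   0   1 ]
  [  0  -1  -2 ]
  [ -2   0  -2 ]
R3 := R3 + 2·R1
  [ 1   0   1 ]
  [ 0  -1  -2 ]
  [ 0   0   0 ]
R2 := -1·R2
  [ 1  0  1 ]
  [ 0  1  2 ]
  [ 0  0  0 ]
The reduced form has 2 nonzero rows.

rank = 2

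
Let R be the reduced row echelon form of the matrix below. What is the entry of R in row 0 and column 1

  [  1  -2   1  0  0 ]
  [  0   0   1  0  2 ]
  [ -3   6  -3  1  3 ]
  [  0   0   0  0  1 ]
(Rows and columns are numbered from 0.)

R3 ← R3 + 3·R1
R3 ← R3 − 3·R4
R2 ← R2 − 2·R4
R1 ← R1 − R2

-2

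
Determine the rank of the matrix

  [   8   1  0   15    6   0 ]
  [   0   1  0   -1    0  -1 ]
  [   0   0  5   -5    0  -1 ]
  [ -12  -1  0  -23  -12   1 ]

rank = 4

R1 ← 1/8·R1
  [   1  1/8  0  15/8  3/4   0 ]
  [   0    1  0    -1    0  -1 ]
  [   0    0  5    -5    0  -1 ]
  [ -12   -1  0   -23  -12   1 ]
R4 ← R4 + 12·R1
  [ 1  1/8  0  15/8  3/4   0 ]
  [ 0    1  0    -1    0  -1 ]
  [ 0    0  5    -5    0  -1 ]
  [ 0  1/2  0  -1/2   -3   1 ]
R4 ← R4 − 1/2·R2
  [ 1  1/8  0  15/8  3/4    0 ]
  [ 0    1  0    -1    0   -1 ]
  [ 0    0  5    -5    0   -1 ]
  [ 0    0  0     0   -3  3/2 ]
R3 ← 1/5·R3
  [ 1  1/8  0  15/8  3/4     0 ]
  [ 0    1  0    -1    0    -1 ]
  [ 0    0  1    -1    0  -1/5 ]
  [ 0    0  0     0   -3   3/2 ]
R4 ← -1/3·R4
  [ 1  1/8  0  15/8  3/4     0 ]
  [ 0    1  0    -1    0    -1 ]
  [ 0    0  1    -1    0  -1/5 ]
  [ 0    0  0     0    1  -1/2 ]
R1 ← R1 − 3/4·R4
  [ 1  1/8  0  15/8  0   3/8 ]
  [ 0    1  0    -1  0    -1 ]
  [ 0    0  1    -1  0  -1/5 ]
  [ 0    0  0     0  1  -1/2 ]
R1 ← R1 − 1/8·R2
  [ 1  0  0   2  0   1/2 ]
  [ 0  1  0  -1  0    -1 ]
  [ 0  0  1  -1  0  -1/5 ]
  [ 0  0  0   0  1  -1/2 ]
The reduced form has 4 nonzero rows.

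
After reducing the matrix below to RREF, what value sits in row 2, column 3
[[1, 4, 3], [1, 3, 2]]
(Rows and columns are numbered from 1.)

1

Subtract R1 from R2.
  [ 1   4   3 ]
  [ 0  -1  -1 ]
Multiply R2 by -1.
  [ 1  4  3 ]
  [ 0  1  1 ]
Subtract 4 times R2 from R1.
  [ 1  0  -1 ]
  [ 0  1   1 ]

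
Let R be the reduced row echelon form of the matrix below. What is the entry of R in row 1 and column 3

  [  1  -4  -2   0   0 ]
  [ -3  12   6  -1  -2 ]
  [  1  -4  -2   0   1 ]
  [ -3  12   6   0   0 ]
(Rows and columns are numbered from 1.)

R2 := R2 + 3·R1
  [  1  -4  -2   0   0 ]
  [  0   0   0  -1  -2 ]
  [  1  -4  -2   0   1 ]
  [ -3  12   6   0   0 ]
R3 := R3 − R1
  [  1  -4  -2   0   0 ]
  [  0   0   0  -1  -2 ]
  [  0   0   0   0   1 ]
  [ -3  12   6   0   0 ]
R4 := R4 + 3·R1
  [ 1  -4  -2   0   0 ]
  [ 0   0   0  -1  -2 ]
  [ 0   0   0   0   1 ]
  [ 0   0   0   0   0 ]
R2 := -1·R2
  [ 1  -4  -2  0  0 ]
  [ 0   0   0  1  2 ]
  [ 0   0   0  0  1 ]
  [ 0   0   0  0  0 ]
R2 := R2 − 2·R3
  [ 1  -4  -2  0  0 ]
  [ 0   0   0  1  0 ]
  [ 0   0   0  0  1 ]
  [ 0   0   0  0  0 ]

-2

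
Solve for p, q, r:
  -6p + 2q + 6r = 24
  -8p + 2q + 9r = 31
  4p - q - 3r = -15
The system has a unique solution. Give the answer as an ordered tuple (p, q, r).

Form the augmented matrix and row-reduce:
  [ -6   2   6  |   24 ]
  [ -8   2   9  |   31 ]
  [  4  -1  -3  |  -15 ]
r1 -> -1/6·r1
r2 -> r2 + 8·r1
r3 -> r3 − 4·r1
r2 -> -3/2·r2
r3 -> r3 − 1/3·r2
r3 -> 2/3·r3
r2 -> r2 + 3/2·r3
r1 -> r1 + r3
r1 -> r1 + 1/3·r2
Reading off the last column: p = -3, q = 2, r = 1/3.

(-3, 2, 1/3)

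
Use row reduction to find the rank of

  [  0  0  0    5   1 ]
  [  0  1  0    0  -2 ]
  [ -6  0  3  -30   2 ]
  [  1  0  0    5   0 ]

r1 ↔ r3
  [ -6  0  3  -30   2 ]
  [  0  1  0    0  -2 ]
  [  0  0  0    5   1 ]
  [  1  0  0    5   0 ]
r1 := -1/6·r1
  [ 1  0  -1/2  5  -1/3 ]
  [ 0  1     0  0    -2 ]
  [ 0  0     0  5     1 ]
  [ 1  0     0  5     0 ]
r4 := r4 − r1
  [ 1  0  -1/2  5  -1/3 ]
  [ 0  1     0  0    -2 ]
  [ 0  0     0  5     1 ]
  [ 0  0   1/2  0   1/3 ]
r3 ↔ r4
  [ 1  0  -1/2  5  -1/3 ]
  [ 0  1     0  0    -2 ]
  [ 0  0   1/2  0   1/3 ]
  [ 0  0     0  5     1 ]
r3 := 2·r3
  [ 1  0  -1/2  5  -1/3 ]
  [ 0  1     0  0    -2 ]
  [ 0  0     1  0   2/3 ]
  [ 0  0     0  5     1 ]
r4 := 1/5·r4
  [ 1  0  -1/2  5  -1/3 ]
  [ 0  1     0  0    -2 ]
  [ 0  0     1  0   2/3 ]
  [ 0  0     0  1   1/5 ]
r1 := r1 − 5·r4
  [ 1  0  -1/2  0  -4/3 ]
  [ 0  1     0  0    -2 ]
  [ 0  0     1  0   2/3 ]
  [ 0  0     0  1   1/5 ]
r1 := r1 + 1/2·r3
  [ 1  0  0  0   -1 ]
  [ 0  1  0  0   -2 ]
  [ 0  0  1  0  2/3 ]
  [ 0  0  0  1  1/5 ]
The reduced form has 4 nonzero rows.

rank = 4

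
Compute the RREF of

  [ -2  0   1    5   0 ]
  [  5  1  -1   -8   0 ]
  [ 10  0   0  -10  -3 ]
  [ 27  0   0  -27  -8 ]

[[1, 0, 0, -1, 0], [0, 1, 0, 0, 0], [0, 0, 1, 3, 0], [0, 0, 0, 0, 1]]

R1 := -1/2·R1
  [  1  0  -1/2  -5/2   0 ]
  [  5  1    -1    -8   0 ]
  [ 10  0     0   -10  -3 ]
  [ 27  0     0   -27  -8 ]
R2 := R2 − 5·R1
  [  1  0  -1/2  -5/2   0 ]
  [  0  1   3/2   9/2   0 ]
  [ 10  0     0   -10  -3 ]
  [ 27  0     0   -27  -8 ]
R3 := R3 − 10·R1
  [  1  0  -1/2  -5/2   0 ]
  [  0  1   3/2   9/2   0 ]
  [  0  0     5    15  -3 ]
  [ 27  0     0   -27  -8 ]
R4 := R4 − 27·R1
  [ 1  0  -1/2  -5/2   0 ]
  [ 0  1   3/2   9/2   0 ]
  [ 0  0     5    15  -3 ]
  [ 0  0  27/2  81/2  -8 ]
R3 := 1/5·R3
  [ 1  0  -1/2  -5/2     0 ]
  [ 0  1   3/2   9/2     0 ]
  [ 0  0     1     3  -3/5 ]
  [ 0  0  27/2  81/2    -8 ]
R4 := R4 − 27/2·R3
  [ 1  0  -1/2  -5/2     0 ]
  [ 0  1   3/2   9/2     0 ]
  [ 0  0     1     3  -3/5 ]
  [ 0  0     0     0  1/10 ]
R4 := 10·R4
  [ 1  0  -1/2  -5/2     0 ]
  [ 0  1   3/2   9/2     0 ]
  [ 0  0     1     3  -3/5 ]
  [ 0  0     0     0     1 ]
R3 := R3 + 3/5·R4
  [ 1  0  -1/2  -5/2  0 ]
  [ 0  1   3/2   9/2  0 ]
  [ 0  0     1     3  0 ]
  [ 0  0     0     0  1 ]
R2 := R2 − 3/2·R3
  [ 1  0  -1/2  -5/2  0 ]
  [ 0  1     0     0  0 ]
  [ 0  0     1     3  0 ]
  [ 0  0     0     0  1 ]
R1 := R1 + 1/2·R3
  [ 1  0  0  -1  0 ]
  [ 0  1  0   0  0 ]
  [ 0  0  1   3  0 ]
  [ 0  0  0   0  1 ]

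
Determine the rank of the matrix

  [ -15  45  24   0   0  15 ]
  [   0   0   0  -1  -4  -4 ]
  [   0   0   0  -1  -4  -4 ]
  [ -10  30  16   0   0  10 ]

rank = 2

Multiply ρ1 by -1/15.
Add 10 times ρ1 to ρ4.
Multiply ρ2 by -1.
Add ρ2 to ρ3.
The reduced form has 2 nonzero rows.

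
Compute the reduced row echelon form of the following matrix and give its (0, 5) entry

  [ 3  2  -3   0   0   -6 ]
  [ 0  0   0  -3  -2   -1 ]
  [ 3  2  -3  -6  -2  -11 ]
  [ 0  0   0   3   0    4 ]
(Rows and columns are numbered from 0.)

-2

Multiply R1 by 1/3.
  [ 1  2/3  -1   0   0   -2 ]
  [ 0    0   0  -3  -2   -1 ]
  [ 3    2  -3  -6  -2  -11 ]
  [ 0    0   0   3   0    4 ]
Subtract 3 times R1 from R3.
  [ 1  2/3  -1   0   0  -2 ]
  [ 0    0   0  -3  -2  -1 ]
  [ 0    0   0  -6  -2  -5 ]
  [ 0    0   0   3   0   4 ]
Multiply R2 by -1/3.
  [ 1  2/3  -1   0    0   -2 ]
  [ 0    0   0   1  2/3  1/3 ]
  [ 0    0   0  -6   -2   -5 ]
  [ 0    0   0   3    0    4 ]
Add 6 times R2 to R3.
  [ 1  2/3  -1  0    0   -2 ]
  [ 0    0   0  1  2/3  1/3 ]
  [ 0    0   0  0    2   -3 ]
  [ 0    0   0  3    0    4 ]
Subtract 3 times R2 from R4.
  [ 1  2/3  -1  0    0   -2 ]
  [ 0    0   0  1  2/3  1/3 ]
  [ 0    0   0  0    2   -3 ]
  [ 0    0   0  0   -2    3 ]
Multiply R3 by 1/2.
  [ 1  2/3  -1  0    0    -2 ]
  [ 0    0   0  1  2/3   1/3 ]
  [ 0    0   0  0    1  -3/2 ]
  [ 0    0   0  0   -2     3 ]
Add 2 times R3 to R4.
  [ 1  2/3  -1  0    0    -2 ]
  [ 0    0   0  1  2/3   1/3 ]
  [ 0    0   0  0    1  -3/2 ]
  [ 0    0   0  0    0     0 ]
Subtract 2/3 times R3 from R2.
  [ 1  2/3  -1  0  0    -2 ]
  [ 0    0   0  1  0   4/3 ]
  [ 0    0   0  0  1  -3/2 ]
  [ 0    0   0  0  0     0 ]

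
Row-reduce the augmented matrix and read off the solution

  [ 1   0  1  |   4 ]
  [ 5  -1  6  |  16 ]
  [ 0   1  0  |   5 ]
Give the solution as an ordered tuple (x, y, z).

R2 := R2 − 5·R1
  [ 1   0  1  |   4 ]
  [ 0  -1  1  |  -4 ]
  [ 0   1  0  |   5 ]
R2 := -1·R2
  [ 1  0   1  |  4 ]
  [ 0  1  -1  |  4 ]
  [ 0  1   0  |  5 ]
R3 := R3 − R2
  [ 1  0   1  |  4 ]
  [ 0  1  -1  |  4 ]
  [ 0  0   1  |  1 ]
R2 := R2 + R3
  [ 1  0  1  |  4 ]
  [ 0  1  0  |  5 ]
  [ 0  0  1  |  1 ]
R1 := R1 − R3
  [ 1  0  0  |  3 ]
  [ 0  1  0  |  5 ]
  [ 0  0  1  |  1 ]
Reading off the last column: x = 3, y = 5, z = 1.

(3, 5, 1)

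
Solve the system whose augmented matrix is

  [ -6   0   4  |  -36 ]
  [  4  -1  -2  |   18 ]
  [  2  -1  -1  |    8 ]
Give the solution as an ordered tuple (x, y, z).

ρ1 := -1/6·ρ1
  [ 1   0  -2/3  |   6 ]
  [ 4  -1    -2  |  18 ]
  [ 2  -1    -1  |   8 ]
ρ2 := ρ2 − 4·ρ1
  [ 1   0  -2/3  |   6 ]
  [ 0  -1   2/3  |  -6 ]
  [ 2  -1    -1  |   8 ]
ρ3 := ρ3 − 2·ρ1
  [ 1   0  -2/3  |   6 ]
  [ 0  -1   2/3  |  -6 ]
  [ 0  -1   1/3  |  -4 ]
ρ2 := -1·ρ2
  [ 1   0  -2/3  |   6 ]
  [ 0   1  -2/3  |   6 ]
  [ 0  -1   1/3  |  -4 ]
ρ3 := ρ3 + ρ2
  [ 1  0  -2/3  |  6 ]
  [ 0  1  -2/3  |  6 ]
  [ 0  0  -1/3  |  2 ]
ρ3 := -3·ρ3
  [ 1  0  -2/3  |   6 ]
  [ 0  1  -2/3  |   6 ]
  [ 0  0     1  |  -6 ]
ρ2 := ρ2 + 2/3·ρ3
  [ 1  0  -2/3  |   6 ]
  [ 0  1     0  |   2 ]
  [ 0  0     1  |  -6 ]
ρ1 := ρ1 + 2/3·ρ3
  [ 1  0  0  |   2 ]
  [ 0  1  0  |   2 ]
  [ 0  0  1  |  -6 ]
Reading off the last column: x = 2, y = 2, z = -6.

(2, 2, -6)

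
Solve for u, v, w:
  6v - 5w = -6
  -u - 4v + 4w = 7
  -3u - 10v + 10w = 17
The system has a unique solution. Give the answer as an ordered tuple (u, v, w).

Form the augmented matrix and row-reduce:
  [  0    6  -5  |  -6 ]
  [ -1   -4   4  |   7 ]
  [ -3  -10  10  |  17 ]
r1 <=> r2
  [ -1   -4   4  |   7 ]
  [  0    6  -5  |  -6 ]
  [ -3  -10  10  |  17 ]
r1 := -1·r1
  [  1    4  -4  |  -7 ]
  [  0    6  -5  |  -6 ]
  [ -3  -10  10  |  17 ]
r3 := r3 + 3·r1
  [ 1  4  -4  |  -7 ]
  [ 0  6  -5  |  -6 ]
  [ 0  2  -2  |  -4 ]
r2 := 1/6·r2
  [ 1  4    -4  |  -7 ]
  [ 0  1  -5/6  |  -1 ]
  [ 0  2    -2  |  -4 ]
r3 := r3 − 2·r2
  [ 1  4    -4  |  -7 ]
  [ 0  1  -5/6  |  -1 ]
  [ 0  0  -1/3  |  -2 ]
r3 := -3·r3
  [ 1  4    -4  |  -7 ]
  [ 0  1  -5/6  |  -1 ]
  [ 0  0     1  |   6 ]
r2 := r2 + 5/6·r3
  [ 1  4  -4  |  -7 ]
  [ 0  1   0  |   4 ]
  [ 0  0   1  |   6 ]
r1 := r1 + 4·r3
  [ 1  4  0  |  17 ]
  [ 0  1  0  |   4 ]
  [ 0  0  1  |   6 ]
r1 := r1 − 4·r2
  [ 1  0  0  |  1 ]
  [ 0  1  0  |  4 ]
  [ 0  0  1  |  6 ]
Reading off the last column: u = 1, v = 4, w = 6.

(1, 4, 6)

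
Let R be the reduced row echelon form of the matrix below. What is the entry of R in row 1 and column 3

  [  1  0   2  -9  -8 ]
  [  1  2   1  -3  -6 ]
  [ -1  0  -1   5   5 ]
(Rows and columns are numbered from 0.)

1

R2 -> R2 − R1
  [  1  0   2  -9  -8 ]
  [  0  2  -1   6   2 ]
  [ -1  0  -1   5   5 ]
R3 -> R3 + R1
  [ 1  0   2  -9  -8 ]
  [ 0  2  -1   6   2 ]
  [ 0  0   1  -4  -3 ]
R2 -> 1/2·R2
  [ 1  0     2  -9  -8 ]
  [ 0  1  -1/2   3   1 ]
  [ 0  0     1  -4  -3 ]
R2 -> R2 + 1/2·R3
  [ 1  0  2  -9    -8 ]
  [ 0  1  0   1  -1/2 ]
  [ 0  0  1  -4    -3 ]
R1 -> R1 − 2·R3
  [ 1  0  0  -1    -2 ]
  [ 0  1  0   1  -1/2 ]
  [ 0  0  1  -4    -3 ]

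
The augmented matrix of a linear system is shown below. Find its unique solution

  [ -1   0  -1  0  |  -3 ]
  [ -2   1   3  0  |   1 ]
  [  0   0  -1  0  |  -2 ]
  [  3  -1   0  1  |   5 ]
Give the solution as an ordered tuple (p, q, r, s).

(1, -3, 2, -1)

R1 := -1·R1
  [  1   0   1  0  |   3 ]
  [ -2   1   3  0  |   1 ]
  [  0   0  -1  0  |  -2 ]
  [  3  -1   0  1  |   5 ]
R2 := R2 + 2·R1
  [ 1   0   1  0  |   3 ]
  [ 0   1   5  0  |   7 ]
  [ 0   0  -1  0  |  -2 ]
  [ 3  -1   0  1  |   5 ]
R4 := R4 − 3·R1
  [ 1   0   1  0  |   3 ]
  [ 0   1   5  0  |   7 ]
  [ 0   0  -1  0  |  -2 ]
  [ 0  -1  -3  1  |  -4 ]
R4 := R4 + R2
  [ 1  0   1  0  |   3 ]
  [ 0  1   5  0  |   7 ]
  [ 0  0  -1  0  |  -2 ]
  [ 0  0   2  1  |   3 ]
R3 := -1·R3
  [ 1  0  1  0  |  3 ]
  [ 0  1  5  0  |  7 ]
  [ 0  0  1  0  |  2 ]
  [ 0  0  2  1  |  3 ]
R4 := R4 − 2·R3
  [ 1  0  1  0  |   3 ]
  [ 0  1  5  0  |   7 ]
  [ 0  0  1  0  |   2 ]
  [ 0  0  0  1  |  -1 ]
R2 := R2 − 5·R3
  [ 1  0  1  0  |   3 ]
  [ 0  1  0  0  |  -3 ]
  [ 0  0  1  0  |   2 ]
  [ 0  0  0  1  |  -1 ]
R1 := R1 − R3
  [ 1  0  0  0  |   1 ]
  [ 0  1  0  0  |  -3 ]
  [ 0  0  1  0  |   2 ]
  [ 0  0  0  1  |  -1 ]
Reading off the last column: p = 1, q = -3, r = 2, s = -1.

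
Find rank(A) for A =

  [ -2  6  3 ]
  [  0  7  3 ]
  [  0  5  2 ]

R1 := -1/2·R1
R2 := 1/7·R2
R3 := R3 − 5·R2
R3 := -7·R3
R2 := R2 − 3/7·R3
R1 := R1 + 3/2·R3
R1 := R1 + 3·R2
The reduced form has 3 nonzero rows.

rank = 3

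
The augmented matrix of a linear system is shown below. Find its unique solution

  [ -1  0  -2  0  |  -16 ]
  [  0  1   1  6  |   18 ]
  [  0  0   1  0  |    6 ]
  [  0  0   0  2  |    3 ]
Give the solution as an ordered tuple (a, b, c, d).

(4, 3, 6, 3/2)

r1 ← -1·r1
  [ 1  0  2  0  |  16 ]
  [ 0  1  1  6  |  18 ]
  [ 0  0  1  0  |   6 ]
  [ 0  0  0  2  |   3 ]
r4 ← 1/2·r4
  [ 1  0  2  0  |   16 ]
  [ 0  1  1  6  |   18 ]
  [ 0  0  1  0  |    6 ]
  [ 0  0  0  1  |  3/2 ]
r2 ← r2 − 6·r4
  [ 1  0  2  0  |   16 ]
  [ 0  1  1  0  |    9 ]
  [ 0  0  1  0  |    6 ]
  [ 0  0  0  1  |  3/2 ]
r2 ← r2 − r3
  [ 1  0  2  0  |   16 ]
  [ 0  1  0  0  |    3 ]
  [ 0  0  1  0  |    6 ]
  [ 0  0  0  1  |  3/2 ]
r1 ← r1 − 2·r3
  [ 1  0  0  0  |    4 ]
  [ 0  1  0  0  |    3 ]
  [ 0  0  1  0  |    6 ]
  [ 0  0  0  1  |  3/2 ]
Reading off the last column: a = 4, b = 3, c = 6, d = 3/2.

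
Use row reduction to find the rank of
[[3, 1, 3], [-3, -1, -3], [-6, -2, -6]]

Multiply R1 by 1/3.
  [  1  1/3   1 ]
  [ -3   -1  -3 ]
  [ -6   -2  -6 ]
Add 3 times R1 to R2.
  [  1  1/3   1 ]
  [  0    0   0 ]
  [ -6   -2  -6 ]
Add 6 times R1 to R3.
  [ 1  1/3  1 ]
  [ 0    0  0 ]
  [ 0    0  0 ]
The reduced form has 1 nonzero row.

rank = 1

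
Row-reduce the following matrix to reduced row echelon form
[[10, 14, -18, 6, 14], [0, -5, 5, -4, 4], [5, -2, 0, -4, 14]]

[[1, 0, -2/5, 0, 2], [0, 1, -1, 0, 0], [0, 0, 0, 1, -1]]

ρ1 ← 1/10·ρ1
  [ 1  7/5  -9/5  3/5  7/5 ]
  [ 0   -5     5   -4    4 ]
  [ 5   -2     0   -4   14 ]
ρ3 ← ρ3 − 5·ρ1
  [ 1  7/5  -9/5  3/5  7/5 ]
  [ 0   -5     5   -4    4 ]
  [ 0   -9     9   -7    7 ]
ρ2 ← -1/5·ρ2
  [ 1  7/5  -9/5  3/5   7/5 ]
  [ 0    1    -1  4/5  -4/5 ]
  [ 0   -9     9   -7     7 ]
ρ3 ← ρ3 + 9·ρ2
  [ 1  7/5  -9/5  3/5   7/5 ]
  [ 0    1    -1  4/5  -4/5 ]
  [ 0    0     0  1/5  -1/5 ]
ρ3 ← 5·ρ3
  [ 1  7/5  -9/5  3/5   7/5 ]
  [ 0    1    -1  4/5  -4/5 ]
  [ 0    0     0    1    -1 ]
ρ2 ← ρ2 − 4/5·ρ3
  [ 1  7/5  -9/5  3/5  7/5 ]
  [ 0    1    -1    0    0 ]
  [ 0    0     0    1   -1 ]
ρ1 ← ρ1 − 3/5·ρ3
  [ 1  7/5  -9/5  0   2 ]
  [ 0    1    -1  0   0 ]
  [ 0    0     0  1  -1 ]
ρ1 ← ρ1 − 7/5·ρ2
  [ 1  0  -2/5  0   2 ]
  [ 0  1    -1  0   0 ]
  [ 0  0     0  1  -1 ]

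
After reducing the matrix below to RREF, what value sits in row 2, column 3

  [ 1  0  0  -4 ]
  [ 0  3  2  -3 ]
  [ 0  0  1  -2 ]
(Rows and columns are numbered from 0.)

-2

r2 := 1/3·r2
  [ 1  0    0  -4 ]
  [ 0  1  2/3  -1 ]
  [ 0  0    1  -2 ]
r2 := r2 − 2/3·r3
  [ 1  0  0   -4 ]
  [ 0  1  0  1/3 ]
  [ 0  0  1   -2 ]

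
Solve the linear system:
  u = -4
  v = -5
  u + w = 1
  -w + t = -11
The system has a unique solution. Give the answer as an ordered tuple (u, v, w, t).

Form the augmented matrix and row-reduce:
  [ 1  0   0  0  |   -4 ]
  [ 0  1   0  0  |   -5 ]
  [ 1  0   1  0  |    1 ]
  [ 0  0  -1  1  |  -11 ]
R3 → R3 − R1
R4 → R4 + R3
Reading off the last column: u = -4, v = -5, w = 5, t = -6.

(-4, -5, 5, -6)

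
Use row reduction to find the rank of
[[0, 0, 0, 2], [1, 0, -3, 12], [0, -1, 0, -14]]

rank = 3

ρ1 ↔ ρ2
ρ2 ↔ ρ3
ρ2 -> -1·ρ2
ρ3 -> 1/2·ρ3
ρ2 -> ρ2 − 14·ρ3
ρ1 -> ρ1 − 12·ρ3
The reduced form has 3 nonzero rows.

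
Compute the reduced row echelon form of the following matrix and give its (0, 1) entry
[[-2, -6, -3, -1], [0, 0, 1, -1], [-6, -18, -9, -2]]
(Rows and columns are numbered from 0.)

3

R1 := -1/2·R1
  [  1    3  3/2  1/2 ]
  [  0    0    1   -1 ]
  [ -6  -18   -9   -2 ]
R3 := R3 + 6·R1
  [ 1  3  3/2  1/2 ]
  [ 0  0    1   -1 ]
  [ 0  0    0    1 ]
R2 := R2 + R3
  [ 1  3  3/2  1/2 ]
  [ 0  0    1    0 ]
  [ 0  0    0    1 ]
R1 := R1 − 1/2·R3
  [ 1  3  3/2  0 ]
  [ 0  0    1  0 ]
  [ 0  0    0  1 ]
R1 := R1 − 3/2·R2
  [ 1  3  0  0 ]
  [ 0  0  1  0 ]
  [ 0  0  0  1 ]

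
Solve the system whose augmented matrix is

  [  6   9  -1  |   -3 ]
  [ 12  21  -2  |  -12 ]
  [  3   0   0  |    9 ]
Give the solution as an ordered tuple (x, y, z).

(3, -2, 3)

R1 ← 1/6·R1
  [  1  3/2  -1/6  |  -1/2 ]
  [ 12   21    -2  |   -12 ]
  [  3    0     0  |     9 ]
R2 ← R2 − 12·R1
  [ 1  3/2  -1/6  |  -1/2 ]
  [ 0    3     0  |    -6 ]
  [ 3    0     0  |     9 ]
R3 ← R3 − 3·R1
  [ 1   3/2  -1/6  |  -1/2 ]
  [ 0     3     0  |    -6 ]
  [ 0  -9/2   1/2  |  21/2 ]
R2 ← 1/3·R2
  [ 1   3/2  -1/6  |  -1/2 ]
  [ 0     1     0  |    -2 ]
  [ 0  -9/2   1/2  |  21/2 ]
R3 ← R3 + 9/2·R2
  [ 1  3/2  -1/6  |  -1/2 ]
  [ 0    1     0  |    -2 ]
  [ 0    0   1/2  |   3/2 ]
R3 ← 2·R3
  [ 1  3/2  -1/6  |  -1/2 ]
  [ 0    1     0  |    -2 ]
  [ 0    0     1  |     3 ]
R1 ← R1 + 1/6·R3
  [ 1  3/2  0  |   0 ]
  [ 0    1  0  |  -2 ]
  [ 0    0  1  |   3 ]
R1 ← R1 − 3/2·R2
  [ 1  0  0  |   3 ]
  [ 0  1  0  |  -2 ]
  [ 0  0  1  |   3 ]
Reading off the last column: x = 3, y = -2, z = 3.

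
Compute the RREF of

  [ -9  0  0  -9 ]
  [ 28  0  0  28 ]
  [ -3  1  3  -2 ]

r1 -> -1/9·r1
  [  1  0  0   1 ]
  [ 28  0  0  28 ]
  [ -3  1  3  -2 ]
r2 -> r2 − 28·r1
  [  1  0  0   1 ]
  [  0  0  0   0 ]
  [ -3  1  3  -2 ]
r3 -> r3 + 3·r1
  [ 1  0  0  1 ]
  [ 0  0  0  0 ]
  [ 0  1  3  1 ]
r2 <-> r3
  [ 1  0  0  1 ]
  [ 0  1  3  1 ]
  [ 0  0  0  0 ]

[[1, 0, 0, 1], [0, 1, 3, 1], [0, 0, 0, 0]]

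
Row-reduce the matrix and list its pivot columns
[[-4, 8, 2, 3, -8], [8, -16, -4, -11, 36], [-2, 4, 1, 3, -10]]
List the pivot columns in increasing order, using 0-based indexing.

ρ1 → -1/4·ρ1
  [  1   -2  -1/2  -3/4    2 ]
  [  8  -16    -4   -11   36 ]
  [ -2    4     1     3  -10 ]
ρ2 → ρ2 − 8·ρ1
  [  1  -2  -1/2  -3/4    2 ]
  [  0   0     0    -5   20 ]
  [ -2   4     1     3  -10 ]
ρ3 → ρ3 + 2·ρ1
  [ 1  -2  -1/2  -3/4   2 ]
  [ 0   0     0    -5  20 ]
  [ 0   0     0   3/2  -6 ]
ρ2 → -1/5·ρ2
  [ 1  -2  -1/2  -3/4   2 ]
  [ 0   0     0     1  -4 ]
  [ 0   0     0   3/2  -6 ]
ρ3 → ρ3 − 3/2·ρ2
  [ 1  -2  -1/2  -3/4   2 ]
  [ 0   0     0     1  -4 ]
  [ 0   0     0     0   0 ]
ρ1 → ρ1 + 3/4·ρ2
  [ 1  -2  -1/2  0  -1 ]
  [ 0   0     0  1  -4 ]
  [ 0   0     0  0   0 ]
Pivot columns are the columns containing a leading 1.

0, 3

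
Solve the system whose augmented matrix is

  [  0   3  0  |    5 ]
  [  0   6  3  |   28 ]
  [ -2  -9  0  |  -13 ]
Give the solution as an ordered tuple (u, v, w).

Swap r1 and r3.
  [ -2  -9  0  |  -13 ]
  [  0   6  3  |   28 ]
  [  0   3  0  |    5 ]
Multiply r1 by -1/2.
  [ 1  9/2  0  |  13/2 ]
  [ 0    6  3  |    28 ]
  [ 0    3  0  |     5 ]
Multiply r2 by 1/6.
  [ 1  9/2    0  |  13/2 ]
  [ 0    1  1/2  |  14/3 ]
  [ 0    3    0  |     5 ]
Subtract 3 times r2 from r3.
  [ 1  9/2     0  |  13/2 ]
  [ 0    1   1/2  |  14/3 ]
  [ 0    0  -3/2  |    -9 ]
Multiply r3 by -2/3.
  [ 1  9/2    0  |  13/2 ]
  [ 0    1  1/2  |  14/3 ]
  [ 0    0    1  |     6 ]
Subtract 1/2 times r3 from r2.
  [ 1  9/2  0  |  13/2 ]
  [ 0    1  0  |   5/3 ]
  [ 0    0  1  |     6 ]
Subtract 9/2 times r2 from r1.
  [ 1  0  0  |   -1 ]
  [ 0  1  0  |  5/3 ]
  [ 0  0  1  |    6 ]
Reading off the last column: u = -1, v = 5/3, w = 6.

(-1, 5/3, 6)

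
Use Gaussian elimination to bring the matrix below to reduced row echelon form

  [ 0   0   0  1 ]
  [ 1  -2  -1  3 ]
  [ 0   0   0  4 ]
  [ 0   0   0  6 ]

[[1, -2, -1, 0], [0, 0, 0, 1], [0, 0, 0, 0], [0, 0, 0, 0]]

r1 <=> r2
  [ 1  -2  -1  3 ]
  [ 0   0   0  1 ]
  [ 0   0   0  4 ]
  [ 0   0   0  6 ]
r3 → r3 − 4·r2
  [ 1  -2  -1  3 ]
  [ 0   0   0  1 ]
  [ 0   0   0  0 ]
  [ 0   0   0  6 ]
r4 → r4 − 6·r2
  [ 1  -2  -1  3 ]
  [ 0   0   0  1 ]
  [ 0   0   0  0 ]
  [ 0   0   0  0 ]
r1 → r1 − 3·r2
  [ 1  -2  -1  0 ]
  [ 0   0   0  1 ]
  [ 0   0   0  0 ]
  [ 0   0   0  0 ]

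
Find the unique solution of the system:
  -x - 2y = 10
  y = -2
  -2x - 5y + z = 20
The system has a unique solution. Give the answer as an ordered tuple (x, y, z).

(-6, -2, -2)

Form the augmented matrix and row-reduce:
  [ -1  -2  0  |  10 ]
  [  0   1  0  |  -2 ]
  [ -2  -5  1  |  20 ]
ρ1 ← -1·ρ1
ρ3 ← ρ3 + 2·ρ1
ρ3 ← ρ3 + ρ2
ρ1 ← ρ1 − 2·ρ2
Reading off the last column: x = -6, y = -2, z = -2.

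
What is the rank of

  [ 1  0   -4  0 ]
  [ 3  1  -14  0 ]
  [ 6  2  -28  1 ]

r2 → r2 − 3·r1
  [ 1  0   -4  0 ]
  [ 0  1   -2  0 ]
  [ 6  2  -28  1 ]
r3 → r3 − 6·r1
  [ 1  0  -4  0 ]
  [ 0  1  -2  0 ]
  [ 0  2  -4  1 ]
r3 → r3 − 2·r2
  [ 1  0  -4  0 ]
  [ 0  1  -2  0 ]
  [ 0  0   0  1 ]
The reduced form has 3 nonzero rows.

rank = 3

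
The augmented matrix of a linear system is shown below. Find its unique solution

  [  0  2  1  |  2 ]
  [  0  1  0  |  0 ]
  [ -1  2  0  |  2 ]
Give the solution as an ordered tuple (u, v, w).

Swap ρ1 and ρ3.
  [ -1  2  0  |  2 ]
  [  0  1  0  |  0 ]
  [  0  2  1  |  2 ]
Multiply ρ1 by -1.
  [ 1  -2  0  |  -2 ]
  [ 0   1  0  |   0 ]
  [ 0   2  1  |   2 ]
Subtract 2 times ρ2 from ρ3.
  [ 1  -2  0  |  -2 ]
  [ 0   1  0  |   0 ]
  [ 0   0  1  |   2 ]
Add 2 times ρ2 to ρ1.
  [ 1  0  0  |  -2 ]
  [ 0  1  0  |   0 ]
  [ 0  0  1  |   2 ]
Reading off the last column: u = -2, v = 0, w = 2.

(-2, 0, 2)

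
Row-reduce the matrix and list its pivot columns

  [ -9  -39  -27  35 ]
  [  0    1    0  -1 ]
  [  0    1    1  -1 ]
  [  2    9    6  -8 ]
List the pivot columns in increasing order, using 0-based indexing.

0, 1, 2, 3

R1 := -1/9·R1
R4 := R4 − 2·R1
R3 := R3 − R2
R4 := R4 − 1/3·R2
R4 := 9·R4
R2 := R2 + R4
R1 := R1 + 35/9·R4
R1 := R1 − 3·R3
R1 := R1 − 13/3·R2
Pivot columns are the columns containing a leading 1.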